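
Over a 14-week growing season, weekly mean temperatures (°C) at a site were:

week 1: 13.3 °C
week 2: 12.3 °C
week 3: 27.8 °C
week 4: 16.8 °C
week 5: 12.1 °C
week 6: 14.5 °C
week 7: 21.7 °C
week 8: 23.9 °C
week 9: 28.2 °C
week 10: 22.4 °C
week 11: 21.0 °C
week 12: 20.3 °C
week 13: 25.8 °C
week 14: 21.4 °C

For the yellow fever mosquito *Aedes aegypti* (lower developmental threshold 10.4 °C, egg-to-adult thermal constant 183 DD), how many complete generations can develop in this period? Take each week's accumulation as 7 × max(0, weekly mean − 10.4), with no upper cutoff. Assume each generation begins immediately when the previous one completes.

Weekly DD (7 × max(0, T̄ − 10.4)): 20.3, 13.3, 121.8, 44.8, 11.9, 28.7, 79.1, 94.5, 124.6, 84.0, 74.2, 69.3, 107.8, 77.0.
Season total = 951.3 DD.
Complete generations = ⌊951.3 / 183⌋ = 5.

5 generations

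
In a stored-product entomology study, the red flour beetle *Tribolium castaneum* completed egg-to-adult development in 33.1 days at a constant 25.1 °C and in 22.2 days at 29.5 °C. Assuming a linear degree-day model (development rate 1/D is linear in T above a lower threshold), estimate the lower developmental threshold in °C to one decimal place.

16.1 °C

Linear rate model ⇒ the product D·(T − T_b) is constant across temperatures.
33.1·(25.1 − T_b) = 22.2·(29.5 − T_b)
T_b = (33.1·25.1 − 22.2·29.5) / (33.1 − 22.2) = 175.91 / 10.9 = 16.139 °C ≈ 16.1 °C.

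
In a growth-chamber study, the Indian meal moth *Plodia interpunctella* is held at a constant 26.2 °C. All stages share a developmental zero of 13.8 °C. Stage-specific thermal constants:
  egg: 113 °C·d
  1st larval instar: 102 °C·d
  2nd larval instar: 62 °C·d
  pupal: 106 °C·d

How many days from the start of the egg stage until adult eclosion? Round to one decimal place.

30.9 days

Daily accumulation at 26.2 °C = 26.2 − 13.8 = 12.4 DD/day.
Total K = 113 + 102 + 62 + 106 = 383 DD.
Total duration = 383 / 12.4 = 30.887 ≈ 30.9 days.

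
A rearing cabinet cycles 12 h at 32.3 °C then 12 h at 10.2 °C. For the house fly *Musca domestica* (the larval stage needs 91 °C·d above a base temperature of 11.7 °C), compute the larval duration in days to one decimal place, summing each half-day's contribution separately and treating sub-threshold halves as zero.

8.8 days

Day half: max(0, 32.3 − 11.7) × 0.5 = 20.6 × 0.5 = 10.30 DD.
Night half: max(0, 10.2 − 11.7) × 0.5 = 0.0 × 0.5 = 0.00 DD.
Per 24 h: 10.30 DD/day.
Duration = 91 / 10.30 = 8.835 ≈ 8.8 days.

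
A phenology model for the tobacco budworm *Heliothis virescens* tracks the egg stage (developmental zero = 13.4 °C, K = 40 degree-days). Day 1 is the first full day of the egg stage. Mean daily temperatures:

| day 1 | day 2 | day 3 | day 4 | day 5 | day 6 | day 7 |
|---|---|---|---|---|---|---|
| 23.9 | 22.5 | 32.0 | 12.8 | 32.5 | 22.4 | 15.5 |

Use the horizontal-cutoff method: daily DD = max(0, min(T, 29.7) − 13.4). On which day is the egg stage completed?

day 5

Daily DD above 13.4 °C (capped at 16.3): 10.5, 9.1, 16.3, 0.0, 16.3, 9.0, 2.1.
Cumulative: 10.5, 19.6, 35.9, 35.9, 52.2, 61.2, 63.3.
The total first reaches 40 DD on day 5.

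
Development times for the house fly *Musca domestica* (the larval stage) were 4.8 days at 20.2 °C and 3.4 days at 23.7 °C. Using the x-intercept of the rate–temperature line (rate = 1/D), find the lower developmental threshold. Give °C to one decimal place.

Under the model K = D·(T − T_b), so D₁·(T₁ − T_b) = D₂·(T₂ − T_b).
4.8·(20.2 − T_b) = 3.4·(23.7 − T_b)
T_b = (4.8·20.2 − 3.4·23.7) / (4.8 − 3.4) = 16.38 / 1.4 = 11.700 °C ≈ 11.7 °C.

11.7 °C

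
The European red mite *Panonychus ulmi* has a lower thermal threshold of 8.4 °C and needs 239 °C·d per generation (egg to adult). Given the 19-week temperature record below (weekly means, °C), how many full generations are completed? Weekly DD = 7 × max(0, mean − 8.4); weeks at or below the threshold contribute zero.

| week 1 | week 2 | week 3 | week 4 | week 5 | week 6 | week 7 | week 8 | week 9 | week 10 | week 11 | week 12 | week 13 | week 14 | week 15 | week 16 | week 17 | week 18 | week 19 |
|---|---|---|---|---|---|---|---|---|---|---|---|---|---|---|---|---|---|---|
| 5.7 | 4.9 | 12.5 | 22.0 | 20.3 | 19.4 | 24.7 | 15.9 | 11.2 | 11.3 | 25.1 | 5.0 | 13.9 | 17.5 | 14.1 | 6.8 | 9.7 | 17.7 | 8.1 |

3 generations

Weekly DD (7 × max(0, T̄ − 8.4)): 0.0, 0.0, 28.7, 95.2, 83.3, 77.0, 114.1, 52.5, 19.6, 20.3, 116.9, 0.0, 38.5, 63.7, 39.9, 0.0, 9.1, 65.1, 0.0.
Season total = 823.9 DD.
Complete generations = ⌊823.9 / 239⌋ = 3.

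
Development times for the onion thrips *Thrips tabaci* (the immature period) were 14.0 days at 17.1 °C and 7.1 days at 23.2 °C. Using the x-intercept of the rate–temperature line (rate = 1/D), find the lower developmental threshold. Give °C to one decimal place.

Equal thermal constants: D₁(T₁ − T_b) = D₂(T₂ − T_b).
14.0·(17.1 − T_b) = 7.1·(23.2 − T_b)
T_b = (14.0·17.1 − 7.1·23.2) / (14.0 − 7.1) = 74.68 / 6.9 = 10.823 °C ≈ 10.8 °C.

10.8 °C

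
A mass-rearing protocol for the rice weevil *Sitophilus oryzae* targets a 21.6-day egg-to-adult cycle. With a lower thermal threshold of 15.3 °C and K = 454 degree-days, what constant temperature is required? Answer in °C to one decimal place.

Required daily accumulation = 454 / 21.6 = 21.019 DD/day.
T = T_base + 21.019 = 15.3 + 21.019 = 36.319 ≈ 36.3 °C.

36.3 °C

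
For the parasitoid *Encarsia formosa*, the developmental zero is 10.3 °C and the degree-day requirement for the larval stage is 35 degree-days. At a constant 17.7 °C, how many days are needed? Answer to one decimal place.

Daily accumulation = 17.7 − 10.3 = 7.4 DD/day.
Duration = 35 / 7.4 = 4.730 ≈ 4.7 days.

4.7 days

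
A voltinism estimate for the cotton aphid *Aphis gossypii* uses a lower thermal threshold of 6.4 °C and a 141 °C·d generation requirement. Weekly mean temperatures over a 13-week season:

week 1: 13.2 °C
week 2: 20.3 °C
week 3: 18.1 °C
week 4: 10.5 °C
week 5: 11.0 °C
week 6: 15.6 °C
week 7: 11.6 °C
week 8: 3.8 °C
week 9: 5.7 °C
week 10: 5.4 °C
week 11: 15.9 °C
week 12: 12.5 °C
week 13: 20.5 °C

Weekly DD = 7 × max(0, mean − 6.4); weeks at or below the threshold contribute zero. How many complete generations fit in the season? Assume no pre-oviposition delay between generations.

Weekly DD (7 × max(0, T̄ − 6.4)): 47.6, 97.3, 81.9, 28.7, 32.2, 64.4, 36.4, 0.0, 0.0, 0.0, 66.5, 42.7, 98.7.
Season total = 596.4 DD.
Complete generations = ⌊596.4 / 141⌋ = 4.

4 generations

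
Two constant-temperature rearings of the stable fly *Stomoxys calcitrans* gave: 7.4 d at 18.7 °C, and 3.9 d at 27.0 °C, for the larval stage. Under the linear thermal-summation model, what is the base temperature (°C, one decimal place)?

9.5 °C

Equal thermal constants: D₁(T₁ − T_b) = D₂(T₂ − T_b).
7.4·(18.7 − T_b) = 3.9·(27.0 − T_b)
T_b = (7.4·18.7 − 3.9·27.0) / (7.4 − 3.9) = 33.08 / 3.5 = 9.451 °C ≈ 9.5 °C.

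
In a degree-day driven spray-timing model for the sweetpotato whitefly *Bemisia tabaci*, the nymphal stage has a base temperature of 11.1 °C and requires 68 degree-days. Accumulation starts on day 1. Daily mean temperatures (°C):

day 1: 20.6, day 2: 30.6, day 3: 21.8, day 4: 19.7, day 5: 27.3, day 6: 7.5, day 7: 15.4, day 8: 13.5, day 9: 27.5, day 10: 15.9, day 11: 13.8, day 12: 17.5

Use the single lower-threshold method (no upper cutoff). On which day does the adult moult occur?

Daily DD above 11.1 °C: 9.5, 19.5, 10.7, 8.6, 16.2, 0.0, 4.3, 2.4, 16.4, 4.8, 2.7, 6.4.
Cumulative: 9.5, 29.0, 39.7, 48.3, 64.5, 64.5, 68.8, 71.2, 87.6, 92.4, 95.1, 101.5.
The total first reaches 68 DD on day 7.

day 7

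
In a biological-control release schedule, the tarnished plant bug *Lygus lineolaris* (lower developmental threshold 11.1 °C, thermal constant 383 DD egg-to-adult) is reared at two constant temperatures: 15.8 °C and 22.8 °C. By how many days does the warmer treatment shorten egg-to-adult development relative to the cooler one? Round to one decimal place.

48.8 days

At 15.8 °C: 383 / (15.8 − 11.1) = 383 / 4.7 = 81.489 d.
At 22.8 °C: 383 / (22.8 − 11.1) = 383 / 11.7 = 32.735 d.
Difference = |81.489 − 32.735| = 48.754 ≈ 48.8 days.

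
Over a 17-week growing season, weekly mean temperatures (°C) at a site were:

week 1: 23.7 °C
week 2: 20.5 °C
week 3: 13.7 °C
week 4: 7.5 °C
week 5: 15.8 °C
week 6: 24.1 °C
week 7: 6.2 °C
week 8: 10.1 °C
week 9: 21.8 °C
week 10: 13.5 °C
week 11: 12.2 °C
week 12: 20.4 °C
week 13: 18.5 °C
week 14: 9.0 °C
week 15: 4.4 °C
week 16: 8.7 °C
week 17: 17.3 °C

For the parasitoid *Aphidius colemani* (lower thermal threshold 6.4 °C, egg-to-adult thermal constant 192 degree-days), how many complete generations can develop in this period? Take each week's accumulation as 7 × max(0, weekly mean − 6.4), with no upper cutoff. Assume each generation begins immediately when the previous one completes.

5 generations

Weekly DD (7 × max(0, T̄ − 6.4)): 121.1, 98.7, 51.1, 7.7, 65.8, 123.9, 0.0, 25.9, 107.8, 49.7, 40.6, 98.0, 84.7, 18.2, 0.0, 16.1, 76.3.
Season total = 985.6 DD.
Complete generations = ⌊985.6 / 192⌋ = 5.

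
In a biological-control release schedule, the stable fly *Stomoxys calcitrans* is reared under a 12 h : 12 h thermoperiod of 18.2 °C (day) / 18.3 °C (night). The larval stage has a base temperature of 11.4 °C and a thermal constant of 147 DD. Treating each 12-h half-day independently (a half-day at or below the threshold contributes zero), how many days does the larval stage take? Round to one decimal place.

21.5 days

Day half: max(0, 18.2 − 11.4) × 0.5 = 6.8 × 0.5 = 3.40 DD.
Night half: max(0, 18.3 − 11.4) × 0.5 = 6.9 × 0.5 = 3.45 DD.
Per 24 h: 6.85 DD/day.
Duration = 147 / 6.85 = 21.460 ≈ 21.5 days.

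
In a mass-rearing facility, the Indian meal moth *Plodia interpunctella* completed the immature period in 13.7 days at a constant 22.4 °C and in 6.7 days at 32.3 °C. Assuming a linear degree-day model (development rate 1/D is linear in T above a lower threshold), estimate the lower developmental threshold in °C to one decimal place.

Equal thermal constants: D₁(T₁ − T_b) = D₂(T₂ − T_b).
13.7·(22.4 − T_b) = 6.7·(32.3 − T_b)
T_b = (13.7·22.4 − 6.7·32.3) / (13.7 − 6.7) = 90.47 / 7.0 = 12.924 °C ≈ 12.9 °C.

12.9 °C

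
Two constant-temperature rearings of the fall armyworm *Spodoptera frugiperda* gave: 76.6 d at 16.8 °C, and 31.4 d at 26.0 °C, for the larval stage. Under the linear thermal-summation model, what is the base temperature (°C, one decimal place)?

Linear rate model ⇒ the product D·(T − T_b) is constant across temperatures.
76.6·(16.8 − T_b) = 31.4·(26.0 − T_b)
T_b = (76.6·16.8 − 31.4·26.0) / (76.6 − 31.4) = 470.48 / 45.2 = 10.409 °C ≈ 10.4 °C.

10.4 °C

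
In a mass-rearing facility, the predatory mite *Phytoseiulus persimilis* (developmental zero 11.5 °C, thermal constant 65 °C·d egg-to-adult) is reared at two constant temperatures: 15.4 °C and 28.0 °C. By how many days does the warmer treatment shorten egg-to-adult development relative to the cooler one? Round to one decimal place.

At 15.4 °C: 65 / (15.4 − 11.5) = 65 / 3.9 = 16.667 d.
At 28.0 °C: 65 / (28.0 − 11.5) = 65 / 16.5 = 3.939 d.
Difference = |16.667 − 3.939| = 12.727 ≈ 12.7 days.

12.7 days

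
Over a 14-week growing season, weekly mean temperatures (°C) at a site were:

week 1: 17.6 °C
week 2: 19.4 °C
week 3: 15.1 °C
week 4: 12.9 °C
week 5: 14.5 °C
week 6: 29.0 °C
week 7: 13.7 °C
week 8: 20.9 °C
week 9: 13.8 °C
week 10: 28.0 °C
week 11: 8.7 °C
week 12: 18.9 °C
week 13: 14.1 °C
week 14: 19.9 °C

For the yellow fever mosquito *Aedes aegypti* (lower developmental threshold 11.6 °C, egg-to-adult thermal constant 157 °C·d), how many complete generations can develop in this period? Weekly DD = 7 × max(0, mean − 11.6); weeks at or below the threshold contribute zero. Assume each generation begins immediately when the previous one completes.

3 generations

Weekly DD (7 × max(0, T̄ − 11.6)): 42.0, 54.6, 24.5, 9.1, 20.3, 121.8, 14.7, 65.1, 15.4, 114.8, 0.0, 51.1, 17.5, 58.1.
Season total = 609.0 DD.
Complete generations = ⌊609.0 / 157⌋ = 3.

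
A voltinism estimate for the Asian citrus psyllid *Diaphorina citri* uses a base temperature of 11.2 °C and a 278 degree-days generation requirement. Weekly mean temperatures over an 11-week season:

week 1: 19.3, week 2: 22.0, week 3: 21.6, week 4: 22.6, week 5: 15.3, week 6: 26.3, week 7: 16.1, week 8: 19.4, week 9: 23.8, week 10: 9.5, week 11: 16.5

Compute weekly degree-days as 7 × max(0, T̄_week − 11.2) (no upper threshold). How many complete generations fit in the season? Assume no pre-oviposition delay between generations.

2 generations

Weekly DD (7 × max(0, T̄ − 11.2)): 56.7, 75.6, 72.8, 79.8, 28.7, 105.7, 34.3, 57.4, 88.2, 0.0, 37.1.
Season total = 636.3 DD.
Complete generations = ⌊636.3 / 278⌋ = 2.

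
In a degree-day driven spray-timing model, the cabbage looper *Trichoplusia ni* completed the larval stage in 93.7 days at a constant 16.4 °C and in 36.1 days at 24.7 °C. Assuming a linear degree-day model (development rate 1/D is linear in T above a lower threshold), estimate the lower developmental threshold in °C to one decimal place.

Under the model K = D·(T − T_b), so D₁·(T₁ − T_b) = D₂·(T₂ − T_b).
93.7·(16.4 − T_b) = 36.1·(24.7 − T_b)
T_b = (93.7·16.4 − 36.1·24.7) / (93.7 − 36.1) = 645.01 / 57.6 = 11.198 °C ≈ 11.2 °C.

11.2 °C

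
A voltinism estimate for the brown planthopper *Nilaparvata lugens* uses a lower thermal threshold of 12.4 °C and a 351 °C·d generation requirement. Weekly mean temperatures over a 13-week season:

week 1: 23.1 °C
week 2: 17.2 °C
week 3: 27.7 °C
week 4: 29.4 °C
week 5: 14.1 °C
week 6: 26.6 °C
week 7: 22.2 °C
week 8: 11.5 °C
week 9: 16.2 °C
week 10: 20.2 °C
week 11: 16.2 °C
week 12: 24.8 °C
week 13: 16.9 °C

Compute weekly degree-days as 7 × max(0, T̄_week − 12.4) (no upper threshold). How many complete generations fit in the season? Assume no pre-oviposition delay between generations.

Weekly DD (7 × max(0, T̄ − 12.4)): 74.9, 33.6, 107.1, 119.0, 11.9, 99.4, 68.6, 0.0, 26.6, 54.6, 26.6, 86.8, 31.5.
Season total = 740.6 DD.
Complete generations = ⌊740.6 / 351⌋ = 2.

2 generations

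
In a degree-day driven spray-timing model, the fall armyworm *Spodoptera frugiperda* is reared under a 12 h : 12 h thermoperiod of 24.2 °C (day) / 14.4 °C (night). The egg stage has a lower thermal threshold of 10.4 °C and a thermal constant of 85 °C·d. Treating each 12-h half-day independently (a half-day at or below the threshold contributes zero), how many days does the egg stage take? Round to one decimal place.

Day half: max(0, 24.2 − 10.4) × 0.5 = 13.8 × 0.5 = 6.90 DD.
Night half: max(0, 14.4 − 10.4) × 0.5 = 4.0 × 0.5 = 2.00 DD.
Per 24 h: 8.90 DD/day.
Duration = 85 / 8.90 = 9.551 ≈ 9.6 days.

9.6 days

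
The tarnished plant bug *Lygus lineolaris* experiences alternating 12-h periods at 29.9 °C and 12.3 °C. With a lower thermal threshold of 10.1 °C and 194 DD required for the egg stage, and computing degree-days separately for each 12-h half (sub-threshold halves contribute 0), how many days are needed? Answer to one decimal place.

17.6 days

Day half: max(0, 29.9 − 10.1) × 0.5 = 19.8 × 0.5 = 9.90 DD.
Night half: max(0, 12.3 − 10.1) × 0.5 = 2.2 × 0.5 = 1.10 DD.
Per 24 h: 11.00 DD/day.
Duration = 194 / 11.00 = 17.636 ≈ 17.6 days.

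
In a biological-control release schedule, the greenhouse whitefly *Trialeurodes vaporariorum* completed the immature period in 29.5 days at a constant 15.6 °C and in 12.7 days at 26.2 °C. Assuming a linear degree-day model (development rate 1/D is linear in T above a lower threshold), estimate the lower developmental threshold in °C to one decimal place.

7.6 °C

Under the model K = D·(T − T_b), so D₁·(T₁ − T_b) = D₂·(T₂ − T_b).
29.5·(15.6 − T_b) = 12.7·(26.2 − T_b)
T_b = (29.5·15.6 − 12.7·26.2) / (29.5 − 12.7) = 127.46 / 16.8 = 7.587 °C ≈ 7.6 °C.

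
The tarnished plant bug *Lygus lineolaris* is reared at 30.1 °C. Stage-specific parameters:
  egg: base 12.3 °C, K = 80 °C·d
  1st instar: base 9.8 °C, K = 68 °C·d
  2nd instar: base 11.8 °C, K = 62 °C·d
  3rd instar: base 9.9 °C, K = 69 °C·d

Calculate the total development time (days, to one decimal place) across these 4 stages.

egg: 80 / (30.1 − 12.3) = 80 / 17.8 = 4.494 d.
1st instar: 68 / (30.1 − 9.8) = 68 / 20.3 = 3.350 d.
2nd instar: 62 / (30.1 − 11.8) = 62 / 18.3 = 3.388 d.
3rd instar: 69 / (30.1 − 9.9) = 69 / 20.2 = 3.416 d.
Sum = 14.648 ≈ 14.6 days.

14.6 days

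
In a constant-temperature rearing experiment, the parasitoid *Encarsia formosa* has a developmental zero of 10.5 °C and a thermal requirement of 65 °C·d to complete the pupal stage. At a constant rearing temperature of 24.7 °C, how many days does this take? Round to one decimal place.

Daily accumulation = 24.7 − 10.5 = 14.2 DD/day.
Duration = 65 / 14.2 = 4.577 ≈ 4.6 days.

4.6 days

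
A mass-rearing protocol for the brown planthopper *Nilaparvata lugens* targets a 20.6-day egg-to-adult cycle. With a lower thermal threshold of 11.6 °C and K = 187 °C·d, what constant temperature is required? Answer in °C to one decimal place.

20.7 °C

Required daily accumulation = 187 / 20.6 = 9.078 DD/day.
T = T_base + 9.078 = 11.6 + 9.078 = 20.678 ≈ 20.7 °C.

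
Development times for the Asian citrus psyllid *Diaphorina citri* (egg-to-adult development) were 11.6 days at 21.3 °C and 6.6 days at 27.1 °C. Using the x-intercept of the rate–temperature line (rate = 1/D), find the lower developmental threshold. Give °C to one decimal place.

13.6 °C

Linear rate model ⇒ the product D·(T − T_b) is constant across temperatures.
11.6·(21.3 − T_b) = 6.6·(27.1 − T_b)
T_b = (11.6·21.3 − 6.6·27.1) / (11.6 − 6.6) = 68.22 / 5.0 = 13.644 °C ≈ 13.6 °C.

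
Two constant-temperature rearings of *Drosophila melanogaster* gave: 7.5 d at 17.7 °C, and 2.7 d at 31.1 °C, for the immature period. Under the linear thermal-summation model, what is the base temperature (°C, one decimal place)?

Linear rate model ⇒ the product D·(T − T_b) is constant across temperatures.
7.5·(17.7 − T_b) = 2.7·(31.1 − T_b)
T_b = (7.5·17.7 − 2.7·31.1) / (7.5 − 2.7) = 48.78 / 4.8 = 10.162 °C ≈ 10.2 °C.

10.2 °C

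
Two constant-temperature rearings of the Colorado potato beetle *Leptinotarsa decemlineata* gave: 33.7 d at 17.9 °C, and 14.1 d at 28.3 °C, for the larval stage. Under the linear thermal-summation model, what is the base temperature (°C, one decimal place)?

Under the model K = D·(T − T_b), so D₁·(T₁ − T_b) = D₂·(T₂ − T_b).
33.7·(17.9 − T_b) = 14.1·(28.3 − T_b)
T_b = (33.7·17.9 − 14.1·28.3) / (33.7 − 14.1) = 204.20 / 19.6 = 10.418 °C ≈ 10.4 °C.

10.4 °C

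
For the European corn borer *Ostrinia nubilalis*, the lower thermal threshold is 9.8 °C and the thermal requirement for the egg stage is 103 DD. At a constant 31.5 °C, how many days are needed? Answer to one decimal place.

4.7 days

Daily accumulation = 31.5 − 9.8 = 21.7 DD/day.
Duration = 103 / 21.7 = 4.747 ≈ 4.7 days.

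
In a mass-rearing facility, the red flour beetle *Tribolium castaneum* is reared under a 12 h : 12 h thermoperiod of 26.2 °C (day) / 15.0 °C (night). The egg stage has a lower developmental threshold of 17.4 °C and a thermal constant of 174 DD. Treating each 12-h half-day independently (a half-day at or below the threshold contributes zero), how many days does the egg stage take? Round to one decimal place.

39.5 days

Day half: max(0, 26.2 − 17.4) × 0.5 = 8.8 × 0.5 = 4.40 DD.
Night half: max(0, 15.0 − 17.4) × 0.5 = 0.0 × 0.5 = 0.00 DD.
Per 24 h: 4.40 DD/day.
Duration = 174 / 4.40 = 39.545 ≈ 39.5 days.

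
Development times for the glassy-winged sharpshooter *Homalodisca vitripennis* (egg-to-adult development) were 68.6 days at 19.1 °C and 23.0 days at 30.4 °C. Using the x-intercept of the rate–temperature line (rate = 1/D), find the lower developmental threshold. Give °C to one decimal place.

Linear rate model ⇒ the product D·(T − T_b) is constant across temperatures.
68.6·(19.1 − T_b) = 23.0·(30.4 − T_b)
T_b = (68.6·19.1 − 23.0·30.4) / (68.6 − 23.0) = 611.06 / 45.6 = 13.400 °C ≈ 13.4 °C.

13.4 °C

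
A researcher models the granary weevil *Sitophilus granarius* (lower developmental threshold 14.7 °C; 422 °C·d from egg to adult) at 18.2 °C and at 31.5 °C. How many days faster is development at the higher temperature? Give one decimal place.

95.5 days

At 18.2 °C: 422 / (18.2 − 14.7) = 422 / 3.5 = 120.571 d.
At 31.5 °C: 422 / (31.5 − 14.7) = 422 / 16.8 = 25.119 d.
Difference = |120.571 − 25.119| = 95.452 ≈ 95.5 days.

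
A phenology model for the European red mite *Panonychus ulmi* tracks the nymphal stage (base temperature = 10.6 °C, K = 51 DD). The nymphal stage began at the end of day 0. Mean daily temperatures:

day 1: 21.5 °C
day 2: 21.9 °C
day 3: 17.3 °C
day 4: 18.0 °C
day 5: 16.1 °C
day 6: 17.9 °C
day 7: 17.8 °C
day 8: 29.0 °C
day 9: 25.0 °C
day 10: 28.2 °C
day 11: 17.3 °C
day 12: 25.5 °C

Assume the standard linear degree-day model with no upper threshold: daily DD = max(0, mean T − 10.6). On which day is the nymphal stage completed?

Daily DD above 10.6 °C: 10.9, 11.3, 6.7, 7.4, 5.5, 7.3, 7.2, 18.4, 14.4, 17.6, 6.7, 14.9.
Cumulative: 10.9, 22.2, 28.9, 36.3, 41.8, 49.1, 56.3, 74.7, 89.1, 106.7, 113.4, 128.3.
The total first reaches 51 DD on day 7.

day 7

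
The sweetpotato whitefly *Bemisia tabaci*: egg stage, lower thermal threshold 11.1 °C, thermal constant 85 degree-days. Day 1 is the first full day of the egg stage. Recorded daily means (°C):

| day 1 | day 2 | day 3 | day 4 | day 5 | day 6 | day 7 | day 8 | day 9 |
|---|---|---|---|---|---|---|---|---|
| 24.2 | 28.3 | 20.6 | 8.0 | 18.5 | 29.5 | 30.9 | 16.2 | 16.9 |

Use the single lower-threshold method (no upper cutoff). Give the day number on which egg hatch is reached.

day 7

Daily DD above 11.1 °C: 13.1, 17.2, 9.5, 0.0, 7.4, 18.4, 19.8, 5.1, 5.8.
Cumulative: 13.1, 30.3, 39.8, 39.8, 47.2, 65.6, 85.4, 90.5, 96.3.
The total first reaches 85 DD on day 7.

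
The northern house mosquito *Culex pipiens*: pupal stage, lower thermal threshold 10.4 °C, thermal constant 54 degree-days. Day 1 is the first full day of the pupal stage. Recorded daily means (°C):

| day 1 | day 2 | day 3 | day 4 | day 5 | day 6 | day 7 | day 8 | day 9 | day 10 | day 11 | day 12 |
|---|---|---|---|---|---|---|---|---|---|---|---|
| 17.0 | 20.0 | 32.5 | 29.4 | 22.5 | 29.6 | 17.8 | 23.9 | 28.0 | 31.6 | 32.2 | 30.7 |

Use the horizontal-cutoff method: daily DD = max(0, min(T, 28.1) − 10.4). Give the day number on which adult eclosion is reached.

Daily DD above 10.4 °C (capped at 17.7): 6.6, 9.6, 17.7, 17.7, 12.1, 17.7, 7.4, 13.5, 17.6, 17.7, 17.7, 17.7.
Cumulative: 6.6, 16.2, 33.9, 51.6, 63.7, 81.4, 88.8, 102.3, 119.9, 137.6, 155.3, 173.0.
The total first reaches 54 DD on day 5.

day 5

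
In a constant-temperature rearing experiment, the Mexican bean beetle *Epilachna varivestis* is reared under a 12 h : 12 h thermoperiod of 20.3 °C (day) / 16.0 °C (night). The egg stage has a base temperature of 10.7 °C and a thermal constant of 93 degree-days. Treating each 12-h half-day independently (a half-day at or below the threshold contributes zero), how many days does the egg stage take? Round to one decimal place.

12.5 days

Day half: max(0, 20.3 − 10.7) × 0.5 = 9.6 × 0.5 = 4.80 DD.
Night half: max(0, 16.0 − 10.7) × 0.5 = 5.3 × 0.5 = 2.65 DD.
Per 24 h: 7.45 DD/day.
Duration = 93 / 7.45 = 12.483 ≈ 12.5 days.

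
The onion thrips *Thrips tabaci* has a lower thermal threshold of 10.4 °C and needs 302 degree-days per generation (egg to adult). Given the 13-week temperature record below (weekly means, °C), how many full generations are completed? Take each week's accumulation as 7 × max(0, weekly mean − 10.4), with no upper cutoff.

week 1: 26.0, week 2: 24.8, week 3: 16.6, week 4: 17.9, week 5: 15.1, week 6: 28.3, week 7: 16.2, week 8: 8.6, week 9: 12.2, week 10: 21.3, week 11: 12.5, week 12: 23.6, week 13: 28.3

Weekly DD (7 × max(0, T̄ − 10.4)): 109.2, 100.8, 43.4, 52.5, 32.9, 125.3, 40.6, 0.0, 12.6, 76.3, 14.7, 92.4, 125.3.
Season total = 826.0 DD.
Complete generations = ⌊826.0 / 302⌋ = 2.

2 generations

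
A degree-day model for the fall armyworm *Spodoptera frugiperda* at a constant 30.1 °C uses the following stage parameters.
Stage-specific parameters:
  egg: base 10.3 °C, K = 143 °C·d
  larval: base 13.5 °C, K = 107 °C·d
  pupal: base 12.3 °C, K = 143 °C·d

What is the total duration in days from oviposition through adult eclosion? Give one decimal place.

egg: 143 / (30.1 − 10.3) = 143 / 19.8 = 7.222 d.
larval: 107 / (30.1 − 13.5) = 107 / 16.6 = 6.446 d.
pupal: 143 / (30.1 − 12.3) = 143 / 17.8 = 8.034 d.
Sum = 21.702 ≈ 21.7 days.

21.7 days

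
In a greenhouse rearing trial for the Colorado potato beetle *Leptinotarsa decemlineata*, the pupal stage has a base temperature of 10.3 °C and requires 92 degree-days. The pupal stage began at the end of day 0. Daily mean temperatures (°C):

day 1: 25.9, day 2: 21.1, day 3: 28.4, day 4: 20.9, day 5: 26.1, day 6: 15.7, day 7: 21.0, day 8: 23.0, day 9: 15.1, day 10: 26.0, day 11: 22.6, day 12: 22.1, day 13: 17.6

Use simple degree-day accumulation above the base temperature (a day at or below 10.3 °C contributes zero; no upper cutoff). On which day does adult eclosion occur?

Daily DD above 10.3 °C: 15.6, 10.8, 18.1, 10.6, 15.8, 5.4, 10.7, 12.7, 4.8, 15.7, 12.3, 11.8, 7.3.
Cumulative: 15.6, 26.4, 44.5, 55.1, 70.9, 76.3, 87.0, 99.7, 104.5, 120.2, 132.5, 144.3, 151.6.
The total first reaches 92 DD on day 8.

day 8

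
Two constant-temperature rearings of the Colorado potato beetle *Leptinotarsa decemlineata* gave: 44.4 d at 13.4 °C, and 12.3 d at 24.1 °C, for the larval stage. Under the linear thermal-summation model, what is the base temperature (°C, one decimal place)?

9.3 °C

Linear rate model ⇒ the product D·(T − T_b) is constant across temperatures.
44.4·(13.4 − T_b) = 12.3·(24.1 − T_b)
T_b = (44.4·13.4 − 12.3·24.1) / (44.4 − 12.3) = 298.53 / 32.1 = 9.300 °C ≈ 9.3 °C.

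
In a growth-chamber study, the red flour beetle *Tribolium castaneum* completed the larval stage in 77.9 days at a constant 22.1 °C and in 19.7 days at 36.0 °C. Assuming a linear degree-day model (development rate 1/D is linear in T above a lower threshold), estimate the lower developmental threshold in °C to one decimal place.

17.4 °C

Equal thermal constants: D₁(T₁ − T_b) = D₂(T₂ − T_b).
77.9·(22.1 − T_b) = 19.7·(36.0 − T_b)
T_b = (77.9·22.1 − 19.7·36.0) / (77.9 − 19.7) = 1012.39 / 58.2 = 17.395 °C ≈ 17.4 °C.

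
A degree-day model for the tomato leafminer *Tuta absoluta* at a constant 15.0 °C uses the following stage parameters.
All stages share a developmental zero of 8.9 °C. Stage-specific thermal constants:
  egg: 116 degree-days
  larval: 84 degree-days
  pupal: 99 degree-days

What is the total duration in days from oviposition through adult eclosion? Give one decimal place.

Daily accumulation at 15.0 °C = 15.0 − 8.9 = 6.1 DD/day.
Total K = 116 + 84 + 99 = 299 DD.
Total duration = 299 / 6.1 = 49.016 ≈ 49.0 days.

49.0 days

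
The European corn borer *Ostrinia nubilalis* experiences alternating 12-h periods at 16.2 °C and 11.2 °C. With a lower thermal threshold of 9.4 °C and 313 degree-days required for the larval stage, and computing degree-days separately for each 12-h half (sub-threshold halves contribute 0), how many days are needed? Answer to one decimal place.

Day half: max(0, 16.2 − 9.4) × 0.5 = 6.8 × 0.5 = 3.40 DD.
Night half: max(0, 11.2 − 9.4) × 0.5 = 1.8 × 0.5 = 0.90 DD.
Per 24 h: 4.30 DD/day.
Duration = 313 / 4.30 = 72.791 ≈ 72.8 days.

72.8 days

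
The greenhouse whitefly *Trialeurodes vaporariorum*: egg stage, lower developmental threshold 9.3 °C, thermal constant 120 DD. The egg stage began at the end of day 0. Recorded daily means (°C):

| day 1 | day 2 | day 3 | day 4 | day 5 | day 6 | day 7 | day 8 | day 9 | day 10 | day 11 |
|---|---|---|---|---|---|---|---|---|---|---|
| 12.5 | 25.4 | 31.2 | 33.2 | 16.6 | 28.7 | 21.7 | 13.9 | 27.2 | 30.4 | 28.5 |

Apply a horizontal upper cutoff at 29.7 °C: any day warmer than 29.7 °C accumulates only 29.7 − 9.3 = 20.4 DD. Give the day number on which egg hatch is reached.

Daily DD above 9.3 °C (capped at 20.4): 3.2, 16.1, 20.4, 20.4, 7.3, 19.4, 12.4, 4.6, 17.9, 20.4, 19.2.
Cumulative: 3.2, 19.3, 39.7, 60.1, 67.4, 86.8, 99.2, 103.8, 121.7, 142.1, 161.3.
The total first reaches 120 DD on day 9.

day 9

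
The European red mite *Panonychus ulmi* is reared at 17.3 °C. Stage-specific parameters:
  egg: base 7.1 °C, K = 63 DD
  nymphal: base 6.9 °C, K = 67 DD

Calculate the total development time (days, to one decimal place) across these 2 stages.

12.6 days

egg: 63 / (17.3 − 7.1) = 63 / 10.2 = 6.176 d.
nymphal: 67 / (17.3 − 6.9) = 67 / 10.4 = 6.442 d.
Sum = 12.619 ≈ 12.6 days.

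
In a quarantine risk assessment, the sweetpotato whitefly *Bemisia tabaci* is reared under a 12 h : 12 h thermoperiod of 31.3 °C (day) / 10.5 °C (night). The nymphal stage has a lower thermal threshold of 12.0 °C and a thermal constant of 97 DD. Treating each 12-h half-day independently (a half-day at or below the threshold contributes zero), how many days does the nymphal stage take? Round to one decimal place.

10.1 days

Day half: max(0, 31.3 − 12.0) × 0.5 = 19.3 × 0.5 = 9.65 DD.
Night half: max(0, 10.5 − 12.0) × 0.5 = 0.0 × 0.5 = 0.00 DD.
Per 24 h: 9.65 DD/day.
Duration = 97 / 9.65 = 10.052 ≈ 10.1 days.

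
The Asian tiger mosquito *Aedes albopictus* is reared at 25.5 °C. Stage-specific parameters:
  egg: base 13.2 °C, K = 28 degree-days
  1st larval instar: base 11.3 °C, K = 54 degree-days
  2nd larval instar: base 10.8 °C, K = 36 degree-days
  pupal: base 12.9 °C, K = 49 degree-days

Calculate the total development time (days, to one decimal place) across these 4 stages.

egg: 28 / (25.5 − 13.2) = 28 / 12.3 = 2.276 d.
1st larval instar: 54 / (25.5 − 11.3) = 54 / 14.2 = 3.803 d.
2nd larval instar: 36 / (25.5 − 10.8) = 36 / 14.7 = 2.449 d.
pupal: 49 / (25.5 − 12.9) = 49 / 12.6 = 3.889 d.
Sum = 12.417 ≈ 12.4 days.

12.4 days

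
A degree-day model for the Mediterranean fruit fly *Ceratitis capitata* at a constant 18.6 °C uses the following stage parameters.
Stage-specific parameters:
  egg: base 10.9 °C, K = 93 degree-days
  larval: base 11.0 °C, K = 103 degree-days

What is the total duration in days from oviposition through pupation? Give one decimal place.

25.6 days

egg: 93 / (18.6 − 10.9) = 93 / 7.7 = 12.078 d.
larval: 103 / (18.6 − 11.0) = 103 / 7.6 = 13.553 d.
Sum = 25.631 ≈ 25.6 days.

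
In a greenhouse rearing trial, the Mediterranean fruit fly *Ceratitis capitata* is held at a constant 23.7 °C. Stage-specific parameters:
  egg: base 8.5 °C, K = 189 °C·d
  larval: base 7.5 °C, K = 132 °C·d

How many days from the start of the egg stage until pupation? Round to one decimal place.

egg: 189 / (23.7 − 8.5) = 189 / 15.2 = 12.434 d.
larval: 132 / (23.7 − 7.5) = 132 / 16.2 = 8.148 d.
Sum = 20.582 ≈ 20.6 days.

20.6 days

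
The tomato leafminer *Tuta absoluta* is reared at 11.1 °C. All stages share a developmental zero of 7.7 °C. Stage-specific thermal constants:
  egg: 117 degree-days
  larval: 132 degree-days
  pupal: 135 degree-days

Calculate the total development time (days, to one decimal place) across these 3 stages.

Daily accumulation at 11.1 °C = 11.1 − 7.7 = 3.4 DD/day.
Total K = 117 + 132 + 135 = 384 DD.
Total duration = 384 / 3.4 = 112.941 ≈ 112.9 days.

112.9 days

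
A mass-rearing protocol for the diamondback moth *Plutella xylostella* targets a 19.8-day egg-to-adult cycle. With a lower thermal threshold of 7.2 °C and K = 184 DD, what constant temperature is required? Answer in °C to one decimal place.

16.5 °C

Required daily accumulation = 184 / 19.8 = 9.293 DD/day.
T = T_base + 9.293 = 7.2 + 9.293 = 16.493 ≈ 16.5 °C.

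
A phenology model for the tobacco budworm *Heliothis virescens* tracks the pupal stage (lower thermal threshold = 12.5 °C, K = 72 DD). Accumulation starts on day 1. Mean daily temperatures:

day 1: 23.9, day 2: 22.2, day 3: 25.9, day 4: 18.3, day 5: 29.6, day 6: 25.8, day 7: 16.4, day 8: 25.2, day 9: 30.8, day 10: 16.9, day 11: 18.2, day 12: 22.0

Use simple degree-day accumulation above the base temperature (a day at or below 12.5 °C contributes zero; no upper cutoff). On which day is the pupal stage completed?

day 7

Daily DD above 12.5 °C: 11.4, 9.7, 13.4, 5.8, 17.1, 13.3, 3.9, 12.7, 18.3, 4.4, 5.7, 9.5.
Cumulative: 11.4, 21.1, 34.5, 40.3, 57.4, 70.7, 74.6, 87.3, 105.6, 110.0, 115.7, 125.2.
The total first reaches 72 DD on day 7.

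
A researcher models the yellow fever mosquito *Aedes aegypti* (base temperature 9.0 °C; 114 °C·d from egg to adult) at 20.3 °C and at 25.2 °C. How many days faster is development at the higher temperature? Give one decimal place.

At 20.3 °C: 114 / (20.3 − 9.0) = 114 / 11.3 = 10.088 d.
At 25.2 °C: 114 / (25.2 − 9.0) = 114 / 16.2 = 7.037 d.
Difference = |10.088 − 7.037| = 3.051 ≈ 3.1 days.

3.1 days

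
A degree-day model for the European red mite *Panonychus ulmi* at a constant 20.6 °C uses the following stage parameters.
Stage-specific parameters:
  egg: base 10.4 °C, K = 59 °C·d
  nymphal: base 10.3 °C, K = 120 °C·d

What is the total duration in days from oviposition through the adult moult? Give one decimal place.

egg: 59 / (20.6 − 10.4) = 59 / 10.2 = 5.784 d.
nymphal: 120 / (20.6 − 10.3) = 120 / 10.3 = 11.650 d.
Sum = 17.435 ≈ 17.4 days.

17.4 days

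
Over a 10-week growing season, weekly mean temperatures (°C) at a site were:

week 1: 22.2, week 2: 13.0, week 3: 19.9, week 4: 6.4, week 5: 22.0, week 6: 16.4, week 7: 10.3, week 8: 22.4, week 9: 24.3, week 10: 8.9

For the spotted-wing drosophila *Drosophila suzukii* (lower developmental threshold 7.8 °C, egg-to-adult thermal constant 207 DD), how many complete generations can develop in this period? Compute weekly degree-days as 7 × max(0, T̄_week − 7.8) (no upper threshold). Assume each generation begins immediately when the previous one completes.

3 generations

Weekly DD (7 × max(0, T̄ − 7.8)): 100.8, 36.4, 84.7, 0.0, 99.4, 60.2, 17.5, 102.2, 115.5, 7.7.
Season total = 624.4 DD.
Complete generations = ⌊624.4 / 207⌋ = 3.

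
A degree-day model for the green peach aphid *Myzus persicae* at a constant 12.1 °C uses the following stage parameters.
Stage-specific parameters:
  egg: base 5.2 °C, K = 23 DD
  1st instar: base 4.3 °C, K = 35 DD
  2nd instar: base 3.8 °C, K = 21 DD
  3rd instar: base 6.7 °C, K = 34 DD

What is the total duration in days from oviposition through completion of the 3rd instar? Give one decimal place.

egg: 23 / (12.1 − 5.2) = 23 / 6.9 = 3.333 d.
1st instar: 35 / (12.1 − 4.3) = 35 / 7.8 = 4.487 d.
2nd instar: 21 / (12.1 − 3.8) = 21 / 8.3 = 2.530 d.
3rd instar: 34 / (12.1 − 6.7) = 34 / 5.4 = 6.296 d.
Sum = 16.647 ≈ 16.6 days.

16.6 days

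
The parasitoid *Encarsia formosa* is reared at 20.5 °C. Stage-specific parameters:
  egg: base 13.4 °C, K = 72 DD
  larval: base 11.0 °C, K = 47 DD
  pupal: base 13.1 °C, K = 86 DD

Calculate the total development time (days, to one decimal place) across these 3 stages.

26.7 days

egg: 72 / (20.5 − 13.4) = 72 / 7.1 = 10.141 d.
larval: 47 / (20.5 − 11.0) = 47 / 9.5 = 4.947 d.
pupal: 86 / (20.5 − 13.1) = 86 / 7.4 = 11.622 d.
Sum = 26.710 ≈ 26.7 days.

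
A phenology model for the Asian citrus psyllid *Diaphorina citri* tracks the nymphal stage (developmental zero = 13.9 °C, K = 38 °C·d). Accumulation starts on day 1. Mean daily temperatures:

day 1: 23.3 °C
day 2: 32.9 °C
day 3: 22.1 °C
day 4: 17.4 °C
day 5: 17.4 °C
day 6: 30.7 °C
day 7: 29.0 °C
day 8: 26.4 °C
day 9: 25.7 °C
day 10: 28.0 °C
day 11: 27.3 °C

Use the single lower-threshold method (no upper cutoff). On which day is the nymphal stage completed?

Daily DD above 13.9 °C: 9.4, 19.0, 8.2, 3.5, 3.5, 16.8, 15.1, 12.5, 11.8, 14.1, 13.4.
Cumulative: 9.4, 28.4, 36.6, 40.1, 43.6, 60.4, 75.5, 88.0, 99.8, 113.9, 127.3.
The total first reaches 38 DD on day 4.

day 4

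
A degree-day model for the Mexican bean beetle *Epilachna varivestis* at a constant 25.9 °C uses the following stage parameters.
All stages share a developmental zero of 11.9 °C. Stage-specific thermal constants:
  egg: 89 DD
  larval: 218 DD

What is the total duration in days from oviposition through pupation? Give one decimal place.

Daily accumulation at 25.9 °C = 25.9 − 11.9 = 14.0 DD/day.
Total K = 89 + 218 = 307 DD.
Total duration = 307 / 14.0 = 21.929 ≈ 21.9 days.

21.9 days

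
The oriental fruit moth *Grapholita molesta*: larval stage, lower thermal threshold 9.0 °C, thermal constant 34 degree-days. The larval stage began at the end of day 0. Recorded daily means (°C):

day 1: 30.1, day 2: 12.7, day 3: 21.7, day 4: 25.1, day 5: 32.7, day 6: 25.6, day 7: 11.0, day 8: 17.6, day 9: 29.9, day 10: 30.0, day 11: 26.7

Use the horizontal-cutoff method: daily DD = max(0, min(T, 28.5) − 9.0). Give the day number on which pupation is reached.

Daily DD above 9.0 °C (capped at 19.5): 19.5, 3.7, 12.7, 16.1, 19.5, 16.6, 2.0, 8.6, 19.5, 19.5, 17.7.
Cumulative: 19.5, 23.2, 35.9, 52.0, 71.5, 88.1, 90.1, 98.7, 118.2, 137.7, 155.4.
The total first reaches 34 DD on day 3.

day 3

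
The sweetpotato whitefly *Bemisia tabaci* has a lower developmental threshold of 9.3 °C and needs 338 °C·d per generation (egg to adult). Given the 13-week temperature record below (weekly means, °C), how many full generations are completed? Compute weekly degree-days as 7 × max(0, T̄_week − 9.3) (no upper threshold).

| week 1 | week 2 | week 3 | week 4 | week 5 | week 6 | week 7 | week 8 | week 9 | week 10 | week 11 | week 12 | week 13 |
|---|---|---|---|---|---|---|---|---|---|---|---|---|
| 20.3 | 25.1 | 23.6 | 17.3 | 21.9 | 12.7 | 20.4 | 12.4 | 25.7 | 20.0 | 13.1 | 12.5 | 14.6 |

Weekly DD (7 × max(0, T̄ − 9.3)): 77.0, 110.6, 100.1, 56.0, 88.2, 23.8, 77.7, 21.7, 114.8, 74.9, 26.6, 22.4, 37.1.
Season total = 830.9 DD.
Complete generations = ⌊830.9 / 338⌋ = 2.

2 generations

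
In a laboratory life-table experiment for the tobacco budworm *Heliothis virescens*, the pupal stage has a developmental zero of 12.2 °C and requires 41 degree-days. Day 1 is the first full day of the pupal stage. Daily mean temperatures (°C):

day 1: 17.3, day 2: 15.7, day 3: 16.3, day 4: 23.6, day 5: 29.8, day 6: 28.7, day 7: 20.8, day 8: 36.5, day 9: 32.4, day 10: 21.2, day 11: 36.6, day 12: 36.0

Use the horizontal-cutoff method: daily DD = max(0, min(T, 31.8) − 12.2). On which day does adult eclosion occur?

Daily DD above 12.2 °C (capped at 19.6): 5.1, 3.5, 4.1, 11.4, 17.6, 16.5, 8.6, 19.6, 19.6, 9.0, 19.6, 19.6.
Cumulative: 5.1, 8.6, 12.7, 24.1, 41.7, 58.2, 66.8, 86.4, 106.0, 115.0, 134.6, 154.2.
The total first reaches 41 DD on day 5.

day 5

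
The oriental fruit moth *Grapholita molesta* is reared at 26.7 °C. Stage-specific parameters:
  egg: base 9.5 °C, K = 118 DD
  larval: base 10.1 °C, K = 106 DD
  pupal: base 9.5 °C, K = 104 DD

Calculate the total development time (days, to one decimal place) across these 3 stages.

egg: 118 / (26.7 − 9.5) = 118 / 17.2 = 6.860 d.
larval: 106 / (26.7 − 10.1) = 106 / 16.6 = 6.386 d.
pupal: 104 / (26.7 − 9.5) = 104 / 17.2 = 6.047 d.
Sum = 19.293 ≈ 19.3 days.

19.3 days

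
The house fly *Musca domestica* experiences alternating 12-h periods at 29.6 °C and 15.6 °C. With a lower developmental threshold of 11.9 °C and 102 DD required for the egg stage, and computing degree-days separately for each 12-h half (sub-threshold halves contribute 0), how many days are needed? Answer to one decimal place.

9.5 days

Day half: max(0, 29.6 − 11.9) × 0.5 = 17.7 × 0.5 = 8.85 DD.
Night half: max(0, 15.6 − 11.9) × 0.5 = 3.7 × 0.5 = 1.85 DD.
Per 24 h: 10.70 DD/day.
Duration = 102 / 10.70 = 9.533 ≈ 9.5 days.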